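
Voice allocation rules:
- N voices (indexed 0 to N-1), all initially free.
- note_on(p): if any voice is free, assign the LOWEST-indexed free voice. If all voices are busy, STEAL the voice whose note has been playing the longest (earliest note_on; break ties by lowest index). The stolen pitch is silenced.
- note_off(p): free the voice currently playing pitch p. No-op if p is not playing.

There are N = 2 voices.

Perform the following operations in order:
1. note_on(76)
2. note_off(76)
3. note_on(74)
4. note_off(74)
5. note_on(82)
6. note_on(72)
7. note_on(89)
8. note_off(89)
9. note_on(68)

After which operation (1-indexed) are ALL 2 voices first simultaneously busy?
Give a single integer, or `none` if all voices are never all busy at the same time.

Answer: 6

Derivation:
Op 1: note_on(76): voice 0 is free -> assigned | voices=[76 -]
Op 2: note_off(76): free voice 0 | voices=[- -]
Op 3: note_on(74): voice 0 is free -> assigned | voices=[74 -]
Op 4: note_off(74): free voice 0 | voices=[- -]
Op 5: note_on(82): voice 0 is free -> assigned | voices=[82 -]
Op 6: note_on(72): voice 1 is free -> assigned | voices=[82 72]
Op 7: note_on(89): all voices busy, STEAL voice 0 (pitch 82, oldest) -> assign | voices=[89 72]
Op 8: note_off(89): free voice 0 | voices=[- 72]
Op 9: note_on(68): voice 0 is free -> assigned | voices=[68 72]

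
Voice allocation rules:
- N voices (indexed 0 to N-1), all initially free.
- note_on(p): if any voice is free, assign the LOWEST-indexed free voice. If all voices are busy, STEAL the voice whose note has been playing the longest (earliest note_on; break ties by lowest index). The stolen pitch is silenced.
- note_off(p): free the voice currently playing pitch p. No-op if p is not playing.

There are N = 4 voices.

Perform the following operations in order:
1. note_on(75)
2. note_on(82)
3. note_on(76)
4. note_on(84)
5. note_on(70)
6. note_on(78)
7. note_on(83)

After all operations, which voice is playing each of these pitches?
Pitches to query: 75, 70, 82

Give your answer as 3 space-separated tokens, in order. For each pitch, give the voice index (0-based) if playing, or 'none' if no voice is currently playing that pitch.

Answer: none 0 none

Derivation:
Op 1: note_on(75): voice 0 is free -> assigned | voices=[75 - - -]
Op 2: note_on(82): voice 1 is free -> assigned | voices=[75 82 - -]
Op 3: note_on(76): voice 2 is free -> assigned | voices=[75 82 76 -]
Op 4: note_on(84): voice 3 is free -> assigned | voices=[75 82 76 84]
Op 5: note_on(70): all voices busy, STEAL voice 0 (pitch 75, oldest) -> assign | voices=[70 82 76 84]
Op 6: note_on(78): all voices busy, STEAL voice 1 (pitch 82, oldest) -> assign | voices=[70 78 76 84]
Op 7: note_on(83): all voices busy, STEAL voice 2 (pitch 76, oldest) -> assign | voices=[70 78 83 84]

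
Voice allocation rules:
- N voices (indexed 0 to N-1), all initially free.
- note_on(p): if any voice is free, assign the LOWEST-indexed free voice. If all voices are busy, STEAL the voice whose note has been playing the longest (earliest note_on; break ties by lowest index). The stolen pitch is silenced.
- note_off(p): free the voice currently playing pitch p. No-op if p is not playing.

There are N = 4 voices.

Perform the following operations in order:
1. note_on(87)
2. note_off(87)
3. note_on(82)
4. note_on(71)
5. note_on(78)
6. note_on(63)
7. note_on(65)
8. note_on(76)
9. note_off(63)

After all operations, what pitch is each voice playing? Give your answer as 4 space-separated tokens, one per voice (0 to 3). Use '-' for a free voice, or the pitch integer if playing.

Answer: 65 76 78 -

Derivation:
Op 1: note_on(87): voice 0 is free -> assigned | voices=[87 - - -]
Op 2: note_off(87): free voice 0 | voices=[- - - -]
Op 3: note_on(82): voice 0 is free -> assigned | voices=[82 - - -]
Op 4: note_on(71): voice 1 is free -> assigned | voices=[82 71 - -]
Op 5: note_on(78): voice 2 is free -> assigned | voices=[82 71 78 -]
Op 6: note_on(63): voice 3 is free -> assigned | voices=[82 71 78 63]
Op 7: note_on(65): all voices busy, STEAL voice 0 (pitch 82, oldest) -> assign | voices=[65 71 78 63]
Op 8: note_on(76): all voices busy, STEAL voice 1 (pitch 71, oldest) -> assign | voices=[65 76 78 63]
Op 9: note_off(63): free voice 3 | voices=[65 76 78 -]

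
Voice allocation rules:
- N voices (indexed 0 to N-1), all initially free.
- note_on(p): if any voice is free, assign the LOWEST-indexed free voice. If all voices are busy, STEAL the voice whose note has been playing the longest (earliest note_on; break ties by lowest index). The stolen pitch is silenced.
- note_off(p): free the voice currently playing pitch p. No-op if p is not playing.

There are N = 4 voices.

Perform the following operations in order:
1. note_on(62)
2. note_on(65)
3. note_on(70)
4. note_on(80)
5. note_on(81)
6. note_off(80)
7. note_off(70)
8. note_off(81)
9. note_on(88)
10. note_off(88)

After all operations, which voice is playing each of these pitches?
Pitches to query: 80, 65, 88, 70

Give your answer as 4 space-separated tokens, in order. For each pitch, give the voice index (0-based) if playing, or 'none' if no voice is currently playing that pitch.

Op 1: note_on(62): voice 0 is free -> assigned | voices=[62 - - -]
Op 2: note_on(65): voice 1 is free -> assigned | voices=[62 65 - -]
Op 3: note_on(70): voice 2 is free -> assigned | voices=[62 65 70 -]
Op 4: note_on(80): voice 3 is free -> assigned | voices=[62 65 70 80]
Op 5: note_on(81): all voices busy, STEAL voice 0 (pitch 62, oldest) -> assign | voices=[81 65 70 80]
Op 6: note_off(80): free voice 3 | voices=[81 65 70 -]
Op 7: note_off(70): free voice 2 | voices=[81 65 - -]
Op 8: note_off(81): free voice 0 | voices=[- 65 - -]
Op 9: note_on(88): voice 0 is free -> assigned | voices=[88 65 - -]
Op 10: note_off(88): free voice 0 | voices=[- 65 - -]

Answer: none 1 none none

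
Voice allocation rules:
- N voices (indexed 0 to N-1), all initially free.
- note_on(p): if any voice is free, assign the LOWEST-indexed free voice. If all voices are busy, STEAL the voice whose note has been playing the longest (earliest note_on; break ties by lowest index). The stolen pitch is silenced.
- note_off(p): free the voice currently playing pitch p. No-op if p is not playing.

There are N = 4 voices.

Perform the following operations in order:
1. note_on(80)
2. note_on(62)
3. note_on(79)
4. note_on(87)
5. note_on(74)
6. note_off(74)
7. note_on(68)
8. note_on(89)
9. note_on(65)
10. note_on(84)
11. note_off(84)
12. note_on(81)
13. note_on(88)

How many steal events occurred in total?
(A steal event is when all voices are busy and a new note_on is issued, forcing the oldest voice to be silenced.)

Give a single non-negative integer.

Answer: 5

Derivation:
Op 1: note_on(80): voice 0 is free -> assigned | voices=[80 - - -]
Op 2: note_on(62): voice 1 is free -> assigned | voices=[80 62 - -]
Op 3: note_on(79): voice 2 is free -> assigned | voices=[80 62 79 -]
Op 4: note_on(87): voice 3 is free -> assigned | voices=[80 62 79 87]
Op 5: note_on(74): all voices busy, STEAL voice 0 (pitch 80, oldest) -> assign | voices=[74 62 79 87]
Op 6: note_off(74): free voice 0 | voices=[- 62 79 87]
Op 7: note_on(68): voice 0 is free -> assigned | voices=[68 62 79 87]
Op 8: note_on(89): all voices busy, STEAL voice 1 (pitch 62, oldest) -> assign | voices=[68 89 79 87]
Op 9: note_on(65): all voices busy, STEAL voice 2 (pitch 79, oldest) -> assign | voices=[68 89 65 87]
Op 10: note_on(84): all voices busy, STEAL voice 3 (pitch 87, oldest) -> assign | voices=[68 89 65 84]
Op 11: note_off(84): free voice 3 | voices=[68 89 65 -]
Op 12: note_on(81): voice 3 is free -> assigned | voices=[68 89 65 81]
Op 13: note_on(88): all voices busy, STEAL voice 0 (pitch 68, oldest) -> assign | voices=[88 89 65 81]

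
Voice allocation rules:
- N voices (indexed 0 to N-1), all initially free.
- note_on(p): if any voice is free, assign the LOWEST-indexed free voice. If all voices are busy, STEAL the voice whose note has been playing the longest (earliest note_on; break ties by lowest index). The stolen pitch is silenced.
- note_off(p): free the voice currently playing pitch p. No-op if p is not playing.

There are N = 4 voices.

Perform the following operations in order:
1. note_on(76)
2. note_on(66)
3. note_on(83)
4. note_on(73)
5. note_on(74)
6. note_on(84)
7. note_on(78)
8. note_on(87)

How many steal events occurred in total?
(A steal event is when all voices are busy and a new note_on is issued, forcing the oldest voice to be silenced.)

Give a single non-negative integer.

Answer: 4

Derivation:
Op 1: note_on(76): voice 0 is free -> assigned | voices=[76 - - -]
Op 2: note_on(66): voice 1 is free -> assigned | voices=[76 66 - -]
Op 3: note_on(83): voice 2 is free -> assigned | voices=[76 66 83 -]
Op 4: note_on(73): voice 3 is free -> assigned | voices=[76 66 83 73]
Op 5: note_on(74): all voices busy, STEAL voice 0 (pitch 76, oldest) -> assign | voices=[74 66 83 73]
Op 6: note_on(84): all voices busy, STEAL voice 1 (pitch 66, oldest) -> assign | voices=[74 84 83 73]
Op 7: note_on(78): all voices busy, STEAL voice 2 (pitch 83, oldest) -> assign | voices=[74 84 78 73]
Op 8: note_on(87): all voices busy, STEAL voice 3 (pitch 73, oldest) -> assign | voices=[74 84 78 87]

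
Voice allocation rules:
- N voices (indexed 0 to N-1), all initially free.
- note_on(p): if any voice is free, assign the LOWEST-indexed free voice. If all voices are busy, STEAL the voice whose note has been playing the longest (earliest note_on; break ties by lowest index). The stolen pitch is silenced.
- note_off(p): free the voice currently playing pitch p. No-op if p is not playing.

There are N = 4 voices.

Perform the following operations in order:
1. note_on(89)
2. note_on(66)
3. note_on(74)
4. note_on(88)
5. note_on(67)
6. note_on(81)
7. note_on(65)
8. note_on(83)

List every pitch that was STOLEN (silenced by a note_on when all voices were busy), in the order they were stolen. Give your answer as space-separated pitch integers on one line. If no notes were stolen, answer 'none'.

Op 1: note_on(89): voice 0 is free -> assigned | voices=[89 - - -]
Op 2: note_on(66): voice 1 is free -> assigned | voices=[89 66 - -]
Op 3: note_on(74): voice 2 is free -> assigned | voices=[89 66 74 -]
Op 4: note_on(88): voice 3 is free -> assigned | voices=[89 66 74 88]
Op 5: note_on(67): all voices busy, STEAL voice 0 (pitch 89, oldest) -> assign | voices=[67 66 74 88]
Op 6: note_on(81): all voices busy, STEAL voice 1 (pitch 66, oldest) -> assign | voices=[67 81 74 88]
Op 7: note_on(65): all voices busy, STEAL voice 2 (pitch 74, oldest) -> assign | voices=[67 81 65 88]
Op 8: note_on(83): all voices busy, STEAL voice 3 (pitch 88, oldest) -> assign | voices=[67 81 65 83]

Answer: 89 66 74 88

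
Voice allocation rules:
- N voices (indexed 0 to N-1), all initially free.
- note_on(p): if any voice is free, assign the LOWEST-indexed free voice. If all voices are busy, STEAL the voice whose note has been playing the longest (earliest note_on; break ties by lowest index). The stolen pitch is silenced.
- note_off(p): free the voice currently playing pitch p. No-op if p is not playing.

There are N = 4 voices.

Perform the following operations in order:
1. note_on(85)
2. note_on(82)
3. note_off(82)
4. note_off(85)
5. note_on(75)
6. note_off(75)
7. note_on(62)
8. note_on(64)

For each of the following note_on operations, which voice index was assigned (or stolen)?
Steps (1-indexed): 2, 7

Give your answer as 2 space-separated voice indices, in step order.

Answer: 1 0

Derivation:
Op 1: note_on(85): voice 0 is free -> assigned | voices=[85 - - -]
Op 2: note_on(82): voice 1 is free -> assigned | voices=[85 82 - -]
Op 3: note_off(82): free voice 1 | voices=[85 - - -]
Op 4: note_off(85): free voice 0 | voices=[- - - -]
Op 5: note_on(75): voice 0 is free -> assigned | voices=[75 - - -]
Op 6: note_off(75): free voice 0 | voices=[- - - -]
Op 7: note_on(62): voice 0 is free -> assigned | voices=[62 - - -]
Op 8: note_on(64): voice 1 is free -> assigned | voices=[62 64 - -]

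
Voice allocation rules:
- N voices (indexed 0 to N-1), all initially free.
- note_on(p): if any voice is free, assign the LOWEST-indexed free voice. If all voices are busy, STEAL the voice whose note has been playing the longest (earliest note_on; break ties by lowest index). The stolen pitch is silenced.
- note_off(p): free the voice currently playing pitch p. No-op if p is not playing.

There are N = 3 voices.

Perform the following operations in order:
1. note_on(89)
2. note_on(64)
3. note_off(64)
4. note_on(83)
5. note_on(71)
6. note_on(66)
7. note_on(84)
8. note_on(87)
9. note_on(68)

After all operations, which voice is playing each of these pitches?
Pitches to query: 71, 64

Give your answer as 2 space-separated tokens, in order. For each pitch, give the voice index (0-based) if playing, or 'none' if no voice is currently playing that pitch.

Op 1: note_on(89): voice 0 is free -> assigned | voices=[89 - -]
Op 2: note_on(64): voice 1 is free -> assigned | voices=[89 64 -]
Op 3: note_off(64): free voice 1 | voices=[89 - -]
Op 4: note_on(83): voice 1 is free -> assigned | voices=[89 83 -]
Op 5: note_on(71): voice 2 is free -> assigned | voices=[89 83 71]
Op 6: note_on(66): all voices busy, STEAL voice 0 (pitch 89, oldest) -> assign | voices=[66 83 71]
Op 7: note_on(84): all voices busy, STEAL voice 1 (pitch 83, oldest) -> assign | voices=[66 84 71]
Op 8: note_on(87): all voices busy, STEAL voice 2 (pitch 71, oldest) -> assign | voices=[66 84 87]
Op 9: note_on(68): all voices busy, STEAL voice 0 (pitch 66, oldest) -> assign | voices=[68 84 87]

Answer: none none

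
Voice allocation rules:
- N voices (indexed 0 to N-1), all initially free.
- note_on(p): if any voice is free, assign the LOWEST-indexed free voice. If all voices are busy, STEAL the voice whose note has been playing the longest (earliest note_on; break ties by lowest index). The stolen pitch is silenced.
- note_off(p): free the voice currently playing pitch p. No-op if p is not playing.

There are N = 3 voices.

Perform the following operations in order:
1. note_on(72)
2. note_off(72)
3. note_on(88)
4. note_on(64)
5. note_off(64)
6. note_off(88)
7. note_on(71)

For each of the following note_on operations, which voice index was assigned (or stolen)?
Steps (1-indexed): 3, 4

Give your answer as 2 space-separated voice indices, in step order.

Op 1: note_on(72): voice 0 is free -> assigned | voices=[72 - -]
Op 2: note_off(72): free voice 0 | voices=[- - -]
Op 3: note_on(88): voice 0 is free -> assigned | voices=[88 - -]
Op 4: note_on(64): voice 1 is free -> assigned | voices=[88 64 -]
Op 5: note_off(64): free voice 1 | voices=[88 - -]
Op 6: note_off(88): free voice 0 | voices=[- - -]
Op 7: note_on(71): voice 0 is free -> assigned | voices=[71 - -]

Answer: 0 1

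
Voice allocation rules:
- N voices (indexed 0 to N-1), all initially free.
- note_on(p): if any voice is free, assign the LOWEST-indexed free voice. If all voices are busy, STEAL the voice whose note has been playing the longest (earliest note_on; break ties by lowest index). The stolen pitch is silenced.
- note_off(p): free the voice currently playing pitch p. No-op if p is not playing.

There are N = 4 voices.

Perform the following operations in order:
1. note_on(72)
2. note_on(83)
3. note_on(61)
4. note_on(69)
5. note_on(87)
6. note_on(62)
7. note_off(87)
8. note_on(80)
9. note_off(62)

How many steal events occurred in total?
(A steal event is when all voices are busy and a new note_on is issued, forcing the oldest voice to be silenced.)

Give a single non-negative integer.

Answer: 2

Derivation:
Op 1: note_on(72): voice 0 is free -> assigned | voices=[72 - - -]
Op 2: note_on(83): voice 1 is free -> assigned | voices=[72 83 - -]
Op 3: note_on(61): voice 2 is free -> assigned | voices=[72 83 61 -]
Op 4: note_on(69): voice 3 is free -> assigned | voices=[72 83 61 69]
Op 5: note_on(87): all voices busy, STEAL voice 0 (pitch 72, oldest) -> assign | voices=[87 83 61 69]
Op 6: note_on(62): all voices busy, STEAL voice 1 (pitch 83, oldest) -> assign | voices=[87 62 61 69]
Op 7: note_off(87): free voice 0 | voices=[- 62 61 69]
Op 8: note_on(80): voice 0 is free -> assigned | voices=[80 62 61 69]
Op 9: note_off(62): free voice 1 | voices=[80 - 61 69]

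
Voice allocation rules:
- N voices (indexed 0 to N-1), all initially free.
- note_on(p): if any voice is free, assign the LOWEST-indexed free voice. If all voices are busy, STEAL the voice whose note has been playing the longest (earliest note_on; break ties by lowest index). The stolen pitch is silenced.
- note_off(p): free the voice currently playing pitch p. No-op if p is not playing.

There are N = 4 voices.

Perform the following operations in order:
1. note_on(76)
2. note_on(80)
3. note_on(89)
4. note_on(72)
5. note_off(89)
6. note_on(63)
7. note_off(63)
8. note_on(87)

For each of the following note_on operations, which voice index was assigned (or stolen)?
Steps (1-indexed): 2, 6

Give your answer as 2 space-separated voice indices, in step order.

Op 1: note_on(76): voice 0 is free -> assigned | voices=[76 - - -]
Op 2: note_on(80): voice 1 is free -> assigned | voices=[76 80 - -]
Op 3: note_on(89): voice 2 is free -> assigned | voices=[76 80 89 -]
Op 4: note_on(72): voice 3 is free -> assigned | voices=[76 80 89 72]
Op 5: note_off(89): free voice 2 | voices=[76 80 - 72]
Op 6: note_on(63): voice 2 is free -> assigned | voices=[76 80 63 72]
Op 7: note_off(63): free voice 2 | voices=[76 80 - 72]
Op 8: note_on(87): voice 2 is free -> assigned | voices=[76 80 87 72]

Answer: 1 2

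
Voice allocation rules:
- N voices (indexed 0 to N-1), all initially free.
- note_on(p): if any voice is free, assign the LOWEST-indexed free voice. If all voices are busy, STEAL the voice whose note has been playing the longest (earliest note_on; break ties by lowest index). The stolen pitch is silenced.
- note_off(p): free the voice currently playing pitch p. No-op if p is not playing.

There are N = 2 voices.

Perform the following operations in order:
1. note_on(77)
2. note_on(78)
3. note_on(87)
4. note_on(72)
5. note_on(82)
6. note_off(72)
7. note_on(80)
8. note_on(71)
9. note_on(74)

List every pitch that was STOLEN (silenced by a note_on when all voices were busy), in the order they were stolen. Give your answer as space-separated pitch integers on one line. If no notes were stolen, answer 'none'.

Answer: 77 78 87 82 80

Derivation:
Op 1: note_on(77): voice 0 is free -> assigned | voices=[77 -]
Op 2: note_on(78): voice 1 is free -> assigned | voices=[77 78]
Op 3: note_on(87): all voices busy, STEAL voice 0 (pitch 77, oldest) -> assign | voices=[87 78]
Op 4: note_on(72): all voices busy, STEAL voice 1 (pitch 78, oldest) -> assign | voices=[87 72]
Op 5: note_on(82): all voices busy, STEAL voice 0 (pitch 87, oldest) -> assign | voices=[82 72]
Op 6: note_off(72): free voice 1 | voices=[82 -]
Op 7: note_on(80): voice 1 is free -> assigned | voices=[82 80]
Op 8: note_on(71): all voices busy, STEAL voice 0 (pitch 82, oldest) -> assign | voices=[71 80]
Op 9: note_on(74): all voices busy, STEAL voice 1 (pitch 80, oldest) -> assign | voices=[71 74]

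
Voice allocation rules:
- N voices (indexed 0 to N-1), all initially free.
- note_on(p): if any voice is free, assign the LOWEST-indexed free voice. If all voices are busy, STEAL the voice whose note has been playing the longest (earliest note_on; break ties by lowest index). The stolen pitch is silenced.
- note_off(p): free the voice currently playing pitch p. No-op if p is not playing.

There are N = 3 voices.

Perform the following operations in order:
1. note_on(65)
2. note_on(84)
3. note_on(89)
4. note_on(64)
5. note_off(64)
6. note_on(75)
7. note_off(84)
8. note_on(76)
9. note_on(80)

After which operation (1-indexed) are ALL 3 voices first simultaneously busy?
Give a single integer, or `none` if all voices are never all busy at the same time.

Answer: 3

Derivation:
Op 1: note_on(65): voice 0 is free -> assigned | voices=[65 - -]
Op 2: note_on(84): voice 1 is free -> assigned | voices=[65 84 -]
Op 3: note_on(89): voice 2 is free -> assigned | voices=[65 84 89]
Op 4: note_on(64): all voices busy, STEAL voice 0 (pitch 65, oldest) -> assign | voices=[64 84 89]
Op 5: note_off(64): free voice 0 | voices=[- 84 89]
Op 6: note_on(75): voice 0 is free -> assigned | voices=[75 84 89]
Op 7: note_off(84): free voice 1 | voices=[75 - 89]
Op 8: note_on(76): voice 1 is free -> assigned | voices=[75 76 89]
Op 9: note_on(80): all voices busy, STEAL voice 2 (pitch 89, oldest) -> assign | voices=[75 76 80]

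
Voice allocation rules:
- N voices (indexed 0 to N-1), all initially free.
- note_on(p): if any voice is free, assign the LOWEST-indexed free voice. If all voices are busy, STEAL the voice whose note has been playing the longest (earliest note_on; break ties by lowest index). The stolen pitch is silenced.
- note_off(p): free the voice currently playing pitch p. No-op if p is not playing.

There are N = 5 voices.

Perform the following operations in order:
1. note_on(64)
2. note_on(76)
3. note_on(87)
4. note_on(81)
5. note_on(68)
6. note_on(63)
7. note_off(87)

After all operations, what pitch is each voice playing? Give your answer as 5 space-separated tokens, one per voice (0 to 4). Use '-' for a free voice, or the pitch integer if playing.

Answer: 63 76 - 81 68

Derivation:
Op 1: note_on(64): voice 0 is free -> assigned | voices=[64 - - - -]
Op 2: note_on(76): voice 1 is free -> assigned | voices=[64 76 - - -]
Op 3: note_on(87): voice 2 is free -> assigned | voices=[64 76 87 - -]
Op 4: note_on(81): voice 3 is free -> assigned | voices=[64 76 87 81 -]
Op 5: note_on(68): voice 4 is free -> assigned | voices=[64 76 87 81 68]
Op 6: note_on(63): all voices busy, STEAL voice 0 (pitch 64, oldest) -> assign | voices=[63 76 87 81 68]
Op 7: note_off(87): free voice 2 | voices=[63 76 - 81 68]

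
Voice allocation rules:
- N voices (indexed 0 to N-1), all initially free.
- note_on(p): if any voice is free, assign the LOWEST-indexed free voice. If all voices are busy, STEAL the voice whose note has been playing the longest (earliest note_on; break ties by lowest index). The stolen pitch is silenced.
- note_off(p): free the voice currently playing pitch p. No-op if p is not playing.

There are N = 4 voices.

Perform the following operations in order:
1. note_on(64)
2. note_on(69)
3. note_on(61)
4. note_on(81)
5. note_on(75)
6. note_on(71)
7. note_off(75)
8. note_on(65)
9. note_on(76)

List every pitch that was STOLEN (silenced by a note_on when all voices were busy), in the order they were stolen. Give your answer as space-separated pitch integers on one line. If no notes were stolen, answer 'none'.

Op 1: note_on(64): voice 0 is free -> assigned | voices=[64 - - -]
Op 2: note_on(69): voice 1 is free -> assigned | voices=[64 69 - -]
Op 3: note_on(61): voice 2 is free -> assigned | voices=[64 69 61 -]
Op 4: note_on(81): voice 3 is free -> assigned | voices=[64 69 61 81]
Op 5: note_on(75): all voices busy, STEAL voice 0 (pitch 64, oldest) -> assign | voices=[75 69 61 81]
Op 6: note_on(71): all voices busy, STEAL voice 1 (pitch 69, oldest) -> assign | voices=[75 71 61 81]
Op 7: note_off(75): free voice 0 | voices=[- 71 61 81]
Op 8: note_on(65): voice 0 is free -> assigned | voices=[65 71 61 81]
Op 9: note_on(76): all voices busy, STEAL voice 2 (pitch 61, oldest) -> assign | voices=[65 71 76 81]

Answer: 64 69 61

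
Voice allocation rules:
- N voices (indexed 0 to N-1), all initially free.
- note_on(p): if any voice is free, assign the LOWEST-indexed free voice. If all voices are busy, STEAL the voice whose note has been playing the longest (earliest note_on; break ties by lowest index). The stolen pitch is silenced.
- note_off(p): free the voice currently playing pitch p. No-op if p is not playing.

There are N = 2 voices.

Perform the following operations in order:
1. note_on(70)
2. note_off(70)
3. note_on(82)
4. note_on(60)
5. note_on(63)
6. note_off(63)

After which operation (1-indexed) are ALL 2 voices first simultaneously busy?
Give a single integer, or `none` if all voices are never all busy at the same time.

Answer: 4

Derivation:
Op 1: note_on(70): voice 0 is free -> assigned | voices=[70 -]
Op 2: note_off(70): free voice 0 | voices=[- -]
Op 3: note_on(82): voice 0 is free -> assigned | voices=[82 -]
Op 4: note_on(60): voice 1 is free -> assigned | voices=[82 60]
Op 5: note_on(63): all voices busy, STEAL voice 0 (pitch 82, oldest) -> assign | voices=[63 60]
Op 6: note_off(63): free voice 0 | voices=[- 60]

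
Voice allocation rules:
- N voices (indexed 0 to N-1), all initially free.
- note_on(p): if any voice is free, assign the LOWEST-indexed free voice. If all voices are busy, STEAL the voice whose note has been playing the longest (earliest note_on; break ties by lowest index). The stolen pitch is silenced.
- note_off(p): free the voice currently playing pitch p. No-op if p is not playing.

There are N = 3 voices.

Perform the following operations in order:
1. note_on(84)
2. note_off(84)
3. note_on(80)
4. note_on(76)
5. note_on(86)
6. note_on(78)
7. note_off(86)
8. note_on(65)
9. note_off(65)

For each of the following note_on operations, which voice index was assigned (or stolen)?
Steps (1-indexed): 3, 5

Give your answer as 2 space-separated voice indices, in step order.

Answer: 0 2

Derivation:
Op 1: note_on(84): voice 0 is free -> assigned | voices=[84 - -]
Op 2: note_off(84): free voice 0 | voices=[- - -]
Op 3: note_on(80): voice 0 is free -> assigned | voices=[80 - -]
Op 4: note_on(76): voice 1 is free -> assigned | voices=[80 76 -]
Op 5: note_on(86): voice 2 is free -> assigned | voices=[80 76 86]
Op 6: note_on(78): all voices busy, STEAL voice 0 (pitch 80, oldest) -> assign | voices=[78 76 86]
Op 7: note_off(86): free voice 2 | voices=[78 76 -]
Op 8: note_on(65): voice 2 is free -> assigned | voices=[78 76 65]
Op 9: note_off(65): free voice 2 | voices=[78 76 -]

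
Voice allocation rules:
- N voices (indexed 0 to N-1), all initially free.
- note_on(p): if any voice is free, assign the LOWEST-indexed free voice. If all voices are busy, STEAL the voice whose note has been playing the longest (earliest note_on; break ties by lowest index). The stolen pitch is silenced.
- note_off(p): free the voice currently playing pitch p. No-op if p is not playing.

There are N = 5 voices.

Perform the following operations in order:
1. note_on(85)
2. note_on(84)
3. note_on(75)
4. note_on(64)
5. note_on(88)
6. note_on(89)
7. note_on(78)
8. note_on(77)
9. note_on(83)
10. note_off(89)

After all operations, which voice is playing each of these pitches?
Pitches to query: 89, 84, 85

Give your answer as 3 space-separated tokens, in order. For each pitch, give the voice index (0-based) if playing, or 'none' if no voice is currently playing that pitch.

Answer: none none none

Derivation:
Op 1: note_on(85): voice 0 is free -> assigned | voices=[85 - - - -]
Op 2: note_on(84): voice 1 is free -> assigned | voices=[85 84 - - -]
Op 3: note_on(75): voice 2 is free -> assigned | voices=[85 84 75 - -]
Op 4: note_on(64): voice 3 is free -> assigned | voices=[85 84 75 64 -]
Op 5: note_on(88): voice 4 is free -> assigned | voices=[85 84 75 64 88]
Op 6: note_on(89): all voices busy, STEAL voice 0 (pitch 85, oldest) -> assign | voices=[89 84 75 64 88]
Op 7: note_on(78): all voices busy, STEAL voice 1 (pitch 84, oldest) -> assign | voices=[89 78 75 64 88]
Op 8: note_on(77): all voices busy, STEAL voice 2 (pitch 75, oldest) -> assign | voices=[89 78 77 64 88]
Op 9: note_on(83): all voices busy, STEAL voice 3 (pitch 64, oldest) -> assign | voices=[89 78 77 83 88]
Op 10: note_off(89): free voice 0 | voices=[- 78 77 83 88]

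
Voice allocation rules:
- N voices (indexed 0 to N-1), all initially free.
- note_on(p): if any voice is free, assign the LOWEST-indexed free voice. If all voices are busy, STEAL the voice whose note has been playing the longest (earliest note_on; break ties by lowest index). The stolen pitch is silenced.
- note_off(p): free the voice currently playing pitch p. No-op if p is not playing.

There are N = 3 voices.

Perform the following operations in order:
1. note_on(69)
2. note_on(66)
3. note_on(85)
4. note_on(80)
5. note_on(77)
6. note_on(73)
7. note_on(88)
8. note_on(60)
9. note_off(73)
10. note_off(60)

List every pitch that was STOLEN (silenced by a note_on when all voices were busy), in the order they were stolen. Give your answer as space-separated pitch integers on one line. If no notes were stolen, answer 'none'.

Answer: 69 66 85 80 77

Derivation:
Op 1: note_on(69): voice 0 is free -> assigned | voices=[69 - -]
Op 2: note_on(66): voice 1 is free -> assigned | voices=[69 66 -]
Op 3: note_on(85): voice 2 is free -> assigned | voices=[69 66 85]
Op 4: note_on(80): all voices busy, STEAL voice 0 (pitch 69, oldest) -> assign | voices=[80 66 85]
Op 5: note_on(77): all voices busy, STEAL voice 1 (pitch 66, oldest) -> assign | voices=[80 77 85]
Op 6: note_on(73): all voices busy, STEAL voice 2 (pitch 85, oldest) -> assign | voices=[80 77 73]
Op 7: note_on(88): all voices busy, STEAL voice 0 (pitch 80, oldest) -> assign | voices=[88 77 73]
Op 8: note_on(60): all voices busy, STEAL voice 1 (pitch 77, oldest) -> assign | voices=[88 60 73]
Op 9: note_off(73): free voice 2 | voices=[88 60 -]
Op 10: note_off(60): free voice 1 | voices=[88 - -]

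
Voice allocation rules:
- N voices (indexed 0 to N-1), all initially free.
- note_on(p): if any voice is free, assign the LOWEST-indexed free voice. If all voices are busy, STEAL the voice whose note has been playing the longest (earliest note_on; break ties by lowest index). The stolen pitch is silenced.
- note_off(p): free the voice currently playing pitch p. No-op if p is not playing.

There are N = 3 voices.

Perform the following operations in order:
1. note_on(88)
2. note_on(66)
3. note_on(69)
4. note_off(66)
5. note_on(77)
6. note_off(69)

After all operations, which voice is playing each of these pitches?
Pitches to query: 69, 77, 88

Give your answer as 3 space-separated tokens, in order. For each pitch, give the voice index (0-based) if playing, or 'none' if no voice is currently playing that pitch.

Op 1: note_on(88): voice 0 is free -> assigned | voices=[88 - -]
Op 2: note_on(66): voice 1 is free -> assigned | voices=[88 66 -]
Op 3: note_on(69): voice 2 is free -> assigned | voices=[88 66 69]
Op 4: note_off(66): free voice 1 | voices=[88 - 69]
Op 5: note_on(77): voice 1 is free -> assigned | voices=[88 77 69]
Op 6: note_off(69): free voice 2 | voices=[88 77 -]

Answer: none 1 0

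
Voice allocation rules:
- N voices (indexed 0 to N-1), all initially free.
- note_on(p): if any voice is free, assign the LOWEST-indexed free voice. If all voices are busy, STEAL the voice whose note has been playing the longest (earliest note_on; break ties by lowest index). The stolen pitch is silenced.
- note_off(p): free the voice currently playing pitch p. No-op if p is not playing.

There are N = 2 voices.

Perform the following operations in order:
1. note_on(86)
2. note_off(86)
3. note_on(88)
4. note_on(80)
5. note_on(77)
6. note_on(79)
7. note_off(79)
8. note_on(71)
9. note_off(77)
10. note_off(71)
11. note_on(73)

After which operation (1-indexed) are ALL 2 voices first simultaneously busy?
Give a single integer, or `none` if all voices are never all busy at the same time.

Answer: 4

Derivation:
Op 1: note_on(86): voice 0 is free -> assigned | voices=[86 -]
Op 2: note_off(86): free voice 0 | voices=[- -]
Op 3: note_on(88): voice 0 is free -> assigned | voices=[88 -]
Op 4: note_on(80): voice 1 is free -> assigned | voices=[88 80]
Op 5: note_on(77): all voices busy, STEAL voice 0 (pitch 88, oldest) -> assign | voices=[77 80]
Op 6: note_on(79): all voices busy, STEAL voice 1 (pitch 80, oldest) -> assign | voices=[77 79]
Op 7: note_off(79): free voice 1 | voices=[77 -]
Op 8: note_on(71): voice 1 is free -> assigned | voices=[77 71]
Op 9: note_off(77): free voice 0 | voices=[- 71]
Op 10: note_off(71): free voice 1 | voices=[- -]
Op 11: note_on(73): voice 0 is free -> assigned | voices=[73 -]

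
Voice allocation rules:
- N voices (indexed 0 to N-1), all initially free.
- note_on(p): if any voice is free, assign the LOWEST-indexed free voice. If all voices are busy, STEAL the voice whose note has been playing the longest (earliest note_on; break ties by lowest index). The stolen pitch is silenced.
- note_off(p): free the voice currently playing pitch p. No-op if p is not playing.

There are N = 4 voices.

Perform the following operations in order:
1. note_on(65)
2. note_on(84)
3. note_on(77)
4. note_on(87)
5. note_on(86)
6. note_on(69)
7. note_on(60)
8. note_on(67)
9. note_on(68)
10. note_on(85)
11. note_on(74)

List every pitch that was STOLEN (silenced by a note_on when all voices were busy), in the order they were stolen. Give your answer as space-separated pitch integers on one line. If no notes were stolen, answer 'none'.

Answer: 65 84 77 87 86 69 60

Derivation:
Op 1: note_on(65): voice 0 is free -> assigned | voices=[65 - - -]
Op 2: note_on(84): voice 1 is free -> assigned | voices=[65 84 - -]
Op 3: note_on(77): voice 2 is free -> assigned | voices=[65 84 77 -]
Op 4: note_on(87): voice 3 is free -> assigned | voices=[65 84 77 87]
Op 5: note_on(86): all voices busy, STEAL voice 0 (pitch 65, oldest) -> assign | voices=[86 84 77 87]
Op 6: note_on(69): all voices busy, STEAL voice 1 (pitch 84, oldest) -> assign | voices=[86 69 77 87]
Op 7: note_on(60): all voices busy, STEAL voice 2 (pitch 77, oldest) -> assign | voices=[86 69 60 87]
Op 8: note_on(67): all voices busy, STEAL voice 3 (pitch 87, oldest) -> assign | voices=[86 69 60 67]
Op 9: note_on(68): all voices busy, STEAL voice 0 (pitch 86, oldest) -> assign | voices=[68 69 60 67]
Op 10: note_on(85): all voices busy, STEAL voice 1 (pitch 69, oldest) -> assign | voices=[68 85 60 67]
Op 11: note_on(74): all voices busy, STEAL voice 2 (pitch 60, oldest) -> assign | voices=[68 85 74 67]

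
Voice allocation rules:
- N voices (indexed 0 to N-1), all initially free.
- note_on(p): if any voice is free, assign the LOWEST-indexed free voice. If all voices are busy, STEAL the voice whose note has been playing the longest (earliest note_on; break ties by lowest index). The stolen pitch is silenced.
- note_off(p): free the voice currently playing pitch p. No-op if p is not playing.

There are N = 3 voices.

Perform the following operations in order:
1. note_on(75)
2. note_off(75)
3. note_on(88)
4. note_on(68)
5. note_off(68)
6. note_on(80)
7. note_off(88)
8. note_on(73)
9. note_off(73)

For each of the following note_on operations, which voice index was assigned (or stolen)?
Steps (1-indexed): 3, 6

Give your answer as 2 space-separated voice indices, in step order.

Op 1: note_on(75): voice 0 is free -> assigned | voices=[75 - -]
Op 2: note_off(75): free voice 0 | voices=[- - -]
Op 3: note_on(88): voice 0 is free -> assigned | voices=[88 - -]
Op 4: note_on(68): voice 1 is free -> assigned | voices=[88 68 -]
Op 5: note_off(68): free voice 1 | voices=[88 - -]
Op 6: note_on(80): voice 1 is free -> assigned | voices=[88 80 -]
Op 7: note_off(88): free voice 0 | voices=[- 80 -]
Op 8: note_on(73): voice 0 is free -> assigned | voices=[73 80 -]
Op 9: note_off(73): free voice 0 | voices=[- 80 -]

Answer: 0 1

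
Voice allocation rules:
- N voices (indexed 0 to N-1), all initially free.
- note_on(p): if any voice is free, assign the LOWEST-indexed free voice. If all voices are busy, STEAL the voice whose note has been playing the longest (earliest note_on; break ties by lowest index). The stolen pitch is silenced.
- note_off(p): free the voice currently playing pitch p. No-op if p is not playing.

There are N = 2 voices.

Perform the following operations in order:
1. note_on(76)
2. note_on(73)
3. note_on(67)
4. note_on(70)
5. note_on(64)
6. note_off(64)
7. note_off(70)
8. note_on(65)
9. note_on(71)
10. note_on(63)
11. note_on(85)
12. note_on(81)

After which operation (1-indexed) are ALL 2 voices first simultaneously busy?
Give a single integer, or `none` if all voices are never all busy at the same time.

Op 1: note_on(76): voice 0 is free -> assigned | voices=[76 -]
Op 2: note_on(73): voice 1 is free -> assigned | voices=[76 73]
Op 3: note_on(67): all voices busy, STEAL voice 0 (pitch 76, oldest) -> assign | voices=[67 73]
Op 4: note_on(70): all voices busy, STEAL voice 1 (pitch 73, oldest) -> assign | voices=[67 70]
Op 5: note_on(64): all voices busy, STEAL voice 0 (pitch 67, oldest) -> assign | voices=[64 70]
Op 6: note_off(64): free voice 0 | voices=[- 70]
Op 7: note_off(70): free voice 1 | voices=[- -]
Op 8: note_on(65): voice 0 is free -> assigned | voices=[65 -]
Op 9: note_on(71): voice 1 is free -> assigned | voices=[65 71]
Op 10: note_on(63): all voices busy, STEAL voice 0 (pitch 65, oldest) -> assign | voices=[63 71]
Op 11: note_on(85): all voices busy, STEAL voice 1 (pitch 71, oldest) -> assign | voices=[63 85]
Op 12: note_on(81): all voices busy, STEAL voice 0 (pitch 63, oldest) -> assign | voices=[81 85]

Answer: 2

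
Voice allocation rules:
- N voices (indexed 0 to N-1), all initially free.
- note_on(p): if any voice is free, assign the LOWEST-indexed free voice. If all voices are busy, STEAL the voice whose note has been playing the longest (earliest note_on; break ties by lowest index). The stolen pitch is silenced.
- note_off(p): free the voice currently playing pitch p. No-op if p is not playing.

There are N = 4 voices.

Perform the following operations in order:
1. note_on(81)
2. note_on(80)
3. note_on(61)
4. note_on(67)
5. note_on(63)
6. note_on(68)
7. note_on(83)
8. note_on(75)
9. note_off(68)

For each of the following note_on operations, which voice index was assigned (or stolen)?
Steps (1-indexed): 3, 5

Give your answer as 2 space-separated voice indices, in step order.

Answer: 2 0

Derivation:
Op 1: note_on(81): voice 0 is free -> assigned | voices=[81 - - -]
Op 2: note_on(80): voice 1 is free -> assigned | voices=[81 80 - -]
Op 3: note_on(61): voice 2 is free -> assigned | voices=[81 80 61 -]
Op 4: note_on(67): voice 3 is free -> assigned | voices=[81 80 61 67]
Op 5: note_on(63): all voices busy, STEAL voice 0 (pitch 81, oldest) -> assign | voices=[63 80 61 67]
Op 6: note_on(68): all voices busy, STEAL voice 1 (pitch 80, oldest) -> assign | voices=[63 68 61 67]
Op 7: note_on(83): all voices busy, STEAL voice 2 (pitch 61, oldest) -> assign | voices=[63 68 83 67]
Op 8: note_on(75): all voices busy, STEAL voice 3 (pitch 67, oldest) -> assign | voices=[63 68 83 75]
Op 9: note_off(68): free voice 1 | voices=[63 - 83 75]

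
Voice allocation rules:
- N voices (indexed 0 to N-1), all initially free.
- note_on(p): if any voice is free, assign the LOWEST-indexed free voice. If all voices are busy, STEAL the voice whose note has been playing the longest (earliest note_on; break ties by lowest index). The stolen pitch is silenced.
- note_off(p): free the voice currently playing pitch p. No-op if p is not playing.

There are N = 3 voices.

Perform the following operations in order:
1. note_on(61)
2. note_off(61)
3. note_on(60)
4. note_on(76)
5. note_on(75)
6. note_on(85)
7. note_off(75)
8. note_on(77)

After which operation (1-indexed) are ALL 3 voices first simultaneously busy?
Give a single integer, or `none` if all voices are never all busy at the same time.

Op 1: note_on(61): voice 0 is free -> assigned | voices=[61 - -]
Op 2: note_off(61): free voice 0 | voices=[- - -]
Op 3: note_on(60): voice 0 is free -> assigned | voices=[60 - -]
Op 4: note_on(76): voice 1 is free -> assigned | voices=[60 76 -]
Op 5: note_on(75): voice 2 is free -> assigned | voices=[60 76 75]
Op 6: note_on(85): all voices busy, STEAL voice 0 (pitch 60, oldest) -> assign | voices=[85 76 75]
Op 7: note_off(75): free voice 2 | voices=[85 76 -]
Op 8: note_on(77): voice 2 is free -> assigned | voices=[85 76 77]

Answer: 5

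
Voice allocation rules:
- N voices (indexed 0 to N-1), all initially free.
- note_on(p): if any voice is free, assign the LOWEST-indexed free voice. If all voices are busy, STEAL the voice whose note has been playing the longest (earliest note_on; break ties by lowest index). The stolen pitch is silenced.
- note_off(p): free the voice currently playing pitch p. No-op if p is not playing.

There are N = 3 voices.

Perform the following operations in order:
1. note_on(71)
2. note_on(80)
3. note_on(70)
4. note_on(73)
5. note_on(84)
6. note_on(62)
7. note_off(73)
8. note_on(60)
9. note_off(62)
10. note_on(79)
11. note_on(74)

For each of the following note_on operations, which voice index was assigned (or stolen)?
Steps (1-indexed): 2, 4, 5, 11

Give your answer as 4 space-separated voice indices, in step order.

Op 1: note_on(71): voice 0 is free -> assigned | voices=[71 - -]
Op 2: note_on(80): voice 1 is free -> assigned | voices=[71 80 -]
Op 3: note_on(70): voice 2 is free -> assigned | voices=[71 80 70]
Op 4: note_on(73): all voices busy, STEAL voice 0 (pitch 71, oldest) -> assign | voices=[73 80 70]
Op 5: note_on(84): all voices busy, STEAL voice 1 (pitch 80, oldest) -> assign | voices=[73 84 70]
Op 6: note_on(62): all voices busy, STEAL voice 2 (pitch 70, oldest) -> assign | voices=[73 84 62]
Op 7: note_off(73): free voice 0 | voices=[- 84 62]
Op 8: note_on(60): voice 0 is free -> assigned | voices=[60 84 62]
Op 9: note_off(62): free voice 2 | voices=[60 84 -]
Op 10: note_on(79): voice 2 is free -> assigned | voices=[60 84 79]
Op 11: note_on(74): all voices busy, STEAL voice 1 (pitch 84, oldest) -> assign | voices=[60 74 79]

Answer: 1 0 1 1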